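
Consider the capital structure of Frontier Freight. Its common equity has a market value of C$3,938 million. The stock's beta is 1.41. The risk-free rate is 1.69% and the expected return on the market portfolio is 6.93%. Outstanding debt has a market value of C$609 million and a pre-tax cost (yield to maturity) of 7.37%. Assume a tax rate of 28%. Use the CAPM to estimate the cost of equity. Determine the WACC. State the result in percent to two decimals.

8.57%

Market risk premium = 6.93% − 1.69% = 5.24%.
Cost of equity via CAPM: Re = 1.69% + 1.41 × 5.24% = 9.0784%.
Total capital V = 3938 + 609 = 4547.
Equity: weight = 3938/4547 = 0.8661; cost = 9.0784%.
Debt: weight = 609/4547 = 0.1339; after-tax cost = 7.37% × (1 − 28%) = 5.3064%.
WACC = 0.8661 × 9.0784% + 0.1339 × 5.3064% = 8.5732%.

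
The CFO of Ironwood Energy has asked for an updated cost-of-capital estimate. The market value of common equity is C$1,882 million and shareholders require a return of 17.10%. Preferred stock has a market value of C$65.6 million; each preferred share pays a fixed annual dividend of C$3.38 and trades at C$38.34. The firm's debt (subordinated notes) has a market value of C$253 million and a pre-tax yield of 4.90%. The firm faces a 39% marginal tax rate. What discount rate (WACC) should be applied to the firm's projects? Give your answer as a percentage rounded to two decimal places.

15.23%

Cost of preferred: Rp = 3.38 / 38.34 = 8.8159%.
Total capital V = 1882 + 65.6 + 253 = 2200.6.
Equity: weight = 1882/2200.6 = 0.8552; cost = 17.1%.
Preferred: weight = 65.6/2200.6 = 0.0298; cost = 8.8159%.
Subordinated notes: weight = 253/2200.6 = 0.1150; after-tax cost = 4.9% × (1 − 39%) = 2.9890%.
WACC = 0.8552 × 17.1000% + 0.0298 × 8.8159% + 0.1150 × 2.9890% = 15.2307%.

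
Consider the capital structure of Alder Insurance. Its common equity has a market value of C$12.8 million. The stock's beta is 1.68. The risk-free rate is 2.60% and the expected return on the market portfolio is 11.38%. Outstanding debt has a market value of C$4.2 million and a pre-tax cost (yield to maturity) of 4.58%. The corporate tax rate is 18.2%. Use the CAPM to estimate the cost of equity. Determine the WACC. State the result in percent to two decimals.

13.99%

Market risk premium = 11.38% − 2.6% = 8.78%.
Cost of equity via CAPM: Re = 2.6% + 1.68 × 8.78% = 17.3504%.
Total capital V = 12.8 + 4.2 = 17.
Equity: weight = 12.8/17 = 0.7529; cost = 17.3504%.
Debt: weight = 4.2/17 = 0.2471; after-tax cost = 4.58% × (1 − 18.2%) = 3.7464%.
WACC = 0.7529 × 17.3504% + 0.2471 × 3.7464% = 13.9894%.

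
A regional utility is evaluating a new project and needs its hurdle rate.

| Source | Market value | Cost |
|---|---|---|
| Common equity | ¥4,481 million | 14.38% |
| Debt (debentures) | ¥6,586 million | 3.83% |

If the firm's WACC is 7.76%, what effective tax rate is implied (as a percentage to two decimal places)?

14.99%

Total capital V = 4481 + 6586 = 11067.
Equity weight = 4481/11067 = 0.4049.
Debentures weight = 6586/11067 = 0.5951.
Equity contribution = 0.4049 × 14.38% = 5.8224%.
Debt contribution must be 7.76% − 5.8224% = 1.9376%.
0.5951 × 3.83% × (1 − T) = 1.9376%  ⇒  (1 − T) = 0.8501.
T = 14.9904%.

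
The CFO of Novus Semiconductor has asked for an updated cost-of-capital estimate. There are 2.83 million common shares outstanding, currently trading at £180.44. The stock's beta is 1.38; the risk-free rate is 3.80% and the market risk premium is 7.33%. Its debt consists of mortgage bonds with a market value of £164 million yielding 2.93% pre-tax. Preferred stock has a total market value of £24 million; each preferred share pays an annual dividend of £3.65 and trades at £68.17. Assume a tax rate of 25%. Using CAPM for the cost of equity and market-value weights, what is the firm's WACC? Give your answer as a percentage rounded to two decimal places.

10.87%

Cost of equity via CAPM: Re = 3.8% + 1.38 × 7.33% = 13.9154%.
Cost of preferred: Rp = 3.65 / 68.17 = 5.3543%.
Market value of equity E = 180.44 × 2.83m = 510.6452m.
Total capital V = 510.6452 + 24 + 164 = 698.6452.
Equity: weight = 510.6452/698.6452 = 0.7309; cost = 13.9154%.
Preferred: weight = 24/698.6452 = 0.0344; cost = 5.3543%.
Mortgage bonds: weight = 164/698.6452 = 0.2347; after-tax cost = 2.93% × (1 − 25%) = 2.1975%.
WACC = 0.7309 × 13.9154% + 0.0344 × 5.3543% + 0.2347 × 2.1975% = 10.8706%.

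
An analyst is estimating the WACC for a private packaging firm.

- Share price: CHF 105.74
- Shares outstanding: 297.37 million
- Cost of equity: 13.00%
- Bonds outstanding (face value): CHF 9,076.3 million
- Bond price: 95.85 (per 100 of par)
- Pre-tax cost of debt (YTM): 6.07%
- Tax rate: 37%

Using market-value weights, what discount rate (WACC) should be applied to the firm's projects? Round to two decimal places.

11.01%

Market value of equity E = 105.74 × 297.37m = 31443.9038m. Market value of debt D = 9076.3m × 95.85/100 = 8699.63355m.
Total capital V = 31443.9038 + 8699.63355 = 40143.53735.
Equity: weight = 31443.9038/40143.53735 = 0.7833; cost = 13%.
Bonds outstanding: weight = 8699.63355/40143.53735 = 0.2167; after-tax cost = 6.07% × (1 − 37%) = 3.8241%.
WACC = 0.7833 × 13.0000% + 0.2167 × 3.8241% = 11.0115%.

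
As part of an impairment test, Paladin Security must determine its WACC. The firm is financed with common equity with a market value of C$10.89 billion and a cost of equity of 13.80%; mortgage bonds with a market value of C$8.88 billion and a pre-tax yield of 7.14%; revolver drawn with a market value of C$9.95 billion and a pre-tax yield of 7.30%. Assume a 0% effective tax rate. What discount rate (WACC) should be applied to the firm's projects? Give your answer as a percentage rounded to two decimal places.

9.63%

Total capital V = 10.89 + 8.88 + 9.95 = 29.72.
Equity: weight = 10.89/29.72 = 0.3664; cost = 13.8%.
Mortgage bonds: weight = 8.88/29.72 = 0.2988; after-tax cost = 7.14% × (1 − 0%) = 7.1400%.
Revolver drawn: weight = 9.95/29.72 = 0.3348; after-tax cost = 7.3% × (1 − 0%) = 7.3000%.
WACC = 0.3664 × 13.8000% + 0.2988 × 7.1400% + 0.3348 × 7.3000% = 9.6339%.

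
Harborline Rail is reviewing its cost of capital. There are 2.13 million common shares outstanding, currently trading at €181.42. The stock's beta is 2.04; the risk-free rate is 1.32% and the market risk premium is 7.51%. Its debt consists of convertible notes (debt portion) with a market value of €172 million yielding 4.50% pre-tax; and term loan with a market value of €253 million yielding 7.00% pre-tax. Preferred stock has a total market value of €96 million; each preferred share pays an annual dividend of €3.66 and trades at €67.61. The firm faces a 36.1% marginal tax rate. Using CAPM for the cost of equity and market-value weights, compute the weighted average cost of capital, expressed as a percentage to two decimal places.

Cost of equity via CAPM: Re = 1.32% + 2.04 × 7.51% = 16.6404%.
Cost of preferred: Rp = 3.66 / 67.61 = 5.4134%.
Market value of equity E = 181.42 × 2.13m = 386.4246m.
Total capital V = 386.4246 + 96 + 172 + 253 = 907.4246.
Equity: weight = 386.4246/907.4246 = 0.4258; cost = 16.6404%.
Preferred: weight = 96/907.4246 = 0.1058; cost = 5.4134%.
Convertible notes (debt portion): weight = 172/907.4246 = 0.1895; after-tax cost = 4.5% × (1 − 36.1%) = 2.8755%.
Term loan: weight = 253/907.4246 = 0.2788; after-tax cost = 7% × (1 − 36.1%) = 4.4730%.
WACC = 0.4258 × 16.6404% + 0.1058 × 5.4134% + 0.1895 × 2.8755% + 0.2788 × 4.4730% = 9.4511%.

9.45%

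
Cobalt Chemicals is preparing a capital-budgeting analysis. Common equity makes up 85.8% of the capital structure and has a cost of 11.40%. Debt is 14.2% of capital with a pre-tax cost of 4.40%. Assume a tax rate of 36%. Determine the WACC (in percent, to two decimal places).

10.18%

After-tax cost of debt = 4.4% × (1 − 36%) = 2.8160%.
WACC = 0.858 × 11.4000% + 0.142 × 2.8160% = 10.1811%.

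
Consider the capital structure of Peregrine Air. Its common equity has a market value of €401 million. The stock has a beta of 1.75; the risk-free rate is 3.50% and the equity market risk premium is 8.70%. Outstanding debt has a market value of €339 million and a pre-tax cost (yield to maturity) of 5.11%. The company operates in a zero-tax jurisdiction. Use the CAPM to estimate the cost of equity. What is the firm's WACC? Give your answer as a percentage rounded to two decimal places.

Cost of equity via CAPM: Re = 3.5% + 1.75 × 8.7% = 18.7250%.
Total capital V = 401 + 339 = 740.
Equity: weight = 401/740 = 0.5419; cost = 18.725%.
Debt: weight = 339/740 = 0.4581; after-tax cost = 5.11% × (1 − 0%) = 5.1100%.
WACC = 0.5419 × 18.7250% + 0.4581 × 5.1100% = 12.4879%.

12.49%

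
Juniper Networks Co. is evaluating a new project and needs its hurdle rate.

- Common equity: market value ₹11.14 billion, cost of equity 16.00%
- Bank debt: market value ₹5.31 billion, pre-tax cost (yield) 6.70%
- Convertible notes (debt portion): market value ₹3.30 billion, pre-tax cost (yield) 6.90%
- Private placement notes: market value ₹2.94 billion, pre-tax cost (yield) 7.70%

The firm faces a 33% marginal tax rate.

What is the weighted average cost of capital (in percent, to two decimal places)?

10.25%

Total capital V = 11.14 + 5.31 + 3.3 + 2.94 = 22.69.
Equity: weight = 11.14/22.69 = 0.4910; cost = 16%.
Bank debt: weight = 5.31/22.69 = 0.2340; after-tax cost = 6.7% × (1 − 33%) = 4.4890%.
Convertible notes (debt portion): weight = 3.3/22.69 = 0.1454; after-tax cost = 6.9% × (1 − 33%) = 4.6230%.
Private placement notes: weight = 2.94/22.69 = 0.1296; after-tax cost = 7.7% × (1 − 33%) = 5.1590%.
WACC = 0.4910 × 16.0000% + 0.2340 × 4.4890% + 0.1454 × 4.6230% + 0.1296 × 5.1590% = 10.2468%.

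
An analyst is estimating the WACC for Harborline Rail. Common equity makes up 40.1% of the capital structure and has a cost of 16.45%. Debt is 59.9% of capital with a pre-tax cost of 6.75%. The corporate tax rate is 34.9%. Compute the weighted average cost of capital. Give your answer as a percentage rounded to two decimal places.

After-tax cost of debt = 6.75% × (1 − 34.9%) = 4.3943%.
WACC = 0.401 × 16.4500% + 0.599 × 4.3943% = 9.2286%.

9.23%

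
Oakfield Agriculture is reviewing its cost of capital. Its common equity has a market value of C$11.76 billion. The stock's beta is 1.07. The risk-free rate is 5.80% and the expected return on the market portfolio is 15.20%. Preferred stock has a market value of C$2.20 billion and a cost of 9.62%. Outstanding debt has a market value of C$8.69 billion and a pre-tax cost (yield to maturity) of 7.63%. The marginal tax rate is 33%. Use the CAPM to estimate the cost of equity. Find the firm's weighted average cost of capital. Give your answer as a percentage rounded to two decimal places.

11.13%

Market risk premium = 15.2% − 5.8% = 9.4%.
Cost of equity via CAPM: Re = 5.8% + 1.07 × 9.4% = 15.8580%.
Total capital V = 11.76 + 2.2 + 8.69 = 22.65.
Equity: weight = 11.76/22.65 = 0.5192; cost = 15.858%.
Preferred: weight = 2.2/22.65 = 0.0971; cost = 9.62%.
Debt: weight = 8.69/22.65 = 0.3837; after-tax cost = 7.63% × (1 − 33%) = 5.1121%.
WACC = 0.5192 × 15.8580% + 0.0971 × 9.6200% + 0.3837 × 5.1121% = 11.1293%.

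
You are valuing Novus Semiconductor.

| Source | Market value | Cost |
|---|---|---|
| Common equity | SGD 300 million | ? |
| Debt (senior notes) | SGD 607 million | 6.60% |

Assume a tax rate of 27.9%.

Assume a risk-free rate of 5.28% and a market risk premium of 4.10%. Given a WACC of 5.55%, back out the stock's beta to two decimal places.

Total capital V = 300 + 607 = 907.
Equity weight = 300/907 = 0.3308.
Senior notes weight = 607/907 = 0.6692.
Debt contribution = 0.6692 × 6.6% × (1 − 27.9%) = 3.1846%.
Required equity contribution = 5.55% − 3.1846% = 2.3654%  ⇒  Re = 7.1513%.
CAPM: 7.1513% = 5.28% + β × 4.1%  ⇒  β = 0.4564.

0.46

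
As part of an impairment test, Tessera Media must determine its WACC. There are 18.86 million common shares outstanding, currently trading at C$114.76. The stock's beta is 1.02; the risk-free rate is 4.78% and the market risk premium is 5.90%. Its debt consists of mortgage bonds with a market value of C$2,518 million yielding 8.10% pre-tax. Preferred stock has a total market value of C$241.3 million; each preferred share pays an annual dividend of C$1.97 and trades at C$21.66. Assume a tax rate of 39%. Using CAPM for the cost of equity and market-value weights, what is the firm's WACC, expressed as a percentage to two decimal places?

Cost of equity via CAPM: Re = 4.78% + 1.02 × 5.9% = 10.7980%.
Cost of preferred: Rp = 1.97 / 21.66 = 9.0951%.
Market value of equity E = 114.76 × 18.86m = 2164.3736m.
Total capital V = 2164.3736 + 241.3 + 2518 = 4923.6736.
Equity: weight = 2164.3736/4923.6736 = 0.4396; cost = 10.798%.
Preferred: weight = 241.3/4923.6736 = 0.0490; cost = 9.0951%.
Mortgage bonds: weight = 2518/4923.6736 = 0.5114; after-tax cost = 8.1% × (1 − 39%) = 4.9410%.
WACC = 0.4396 × 10.7980% + 0.0490 × 9.0951% + 0.5114 × 4.9410% = 7.7192%.

7.72%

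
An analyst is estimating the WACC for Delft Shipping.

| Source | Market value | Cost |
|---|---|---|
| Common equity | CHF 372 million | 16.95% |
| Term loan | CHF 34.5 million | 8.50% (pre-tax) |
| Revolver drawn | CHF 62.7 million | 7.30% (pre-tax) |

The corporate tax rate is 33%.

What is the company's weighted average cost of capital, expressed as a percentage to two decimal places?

Total capital V = 372 + 34.5 + 62.7 = 469.2.
Equity: weight = 372/469.2 = 0.7928; cost = 16.95%.
Term loan: weight = 34.5/469.2 = 0.0735; after-tax cost = 8.5% × (1 − 33%) = 5.6950%.
Revolver drawn: weight = 62.7/469.2 = 0.1336; after-tax cost = 7.3% × (1 − 33%) = 4.8910%.
WACC = 0.7928 × 16.9500% + 0.0735 × 5.6950% + 0.1336 × 4.8910% = 14.5110%.

14.51%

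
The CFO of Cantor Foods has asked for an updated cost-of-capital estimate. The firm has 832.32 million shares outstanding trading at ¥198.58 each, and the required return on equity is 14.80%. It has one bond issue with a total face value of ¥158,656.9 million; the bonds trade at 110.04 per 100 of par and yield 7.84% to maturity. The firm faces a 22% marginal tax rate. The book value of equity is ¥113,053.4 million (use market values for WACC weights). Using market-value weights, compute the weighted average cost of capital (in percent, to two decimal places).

Market value of equity E = 198.58 × 832.32m = 165282.1056m. Market value of debt D = 158656.9m × 110.04/100 = 174586.05276m.
Total capital V = 165282.1056 + 174586.05276 = 339868.15836.
Equity: weight = 165282.1056/339868.15836 = 0.4863; cost = 14.8%.
Bonds outstanding: weight = 174586.05276/339868.15836 = 0.5137; after-tax cost = 7.84% × (1 − 22%) = 6.1152%.
WACC = 0.4863 × 14.8000% + 0.5137 × 6.1152% = 10.3387%.

10.34%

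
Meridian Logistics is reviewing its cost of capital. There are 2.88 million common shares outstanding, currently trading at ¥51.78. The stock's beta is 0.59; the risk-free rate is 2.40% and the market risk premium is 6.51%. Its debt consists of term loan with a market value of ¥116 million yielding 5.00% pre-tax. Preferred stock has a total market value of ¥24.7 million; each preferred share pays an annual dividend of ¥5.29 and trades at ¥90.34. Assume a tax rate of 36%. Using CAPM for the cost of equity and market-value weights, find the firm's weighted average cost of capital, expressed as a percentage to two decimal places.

4.99%

Cost of equity via CAPM: Re = 2.4% + 0.59 × 6.51% = 6.2409%.
Cost of preferred: Rp = 5.29 / 90.34 = 5.8557%.
Market value of equity E = 51.78 × 2.88m = 149.1264m.
Total capital V = 149.1264 + 24.7 + 116 = 289.8264.
Equity: weight = 149.1264/289.8264 = 0.5145; cost = 6.2409%.
Preferred: weight = 24.7/289.8264 = 0.0852; cost = 5.8557%.
Term loan: weight = 116/289.8264 = 0.4002; after-tax cost = 5% × (1 − 36%) = 3.2000%.
WACC = 0.5145 × 6.2409% + 0.0852 × 5.8557% + 0.4002 × 3.2000% = 4.9910%.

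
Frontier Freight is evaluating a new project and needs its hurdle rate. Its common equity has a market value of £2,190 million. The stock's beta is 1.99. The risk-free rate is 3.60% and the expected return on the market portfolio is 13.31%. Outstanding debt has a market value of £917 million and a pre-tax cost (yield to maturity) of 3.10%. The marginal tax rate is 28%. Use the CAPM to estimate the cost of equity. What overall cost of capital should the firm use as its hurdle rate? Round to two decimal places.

16.82%

Market risk premium = 13.31% − 3.6% = 9.71%.
Cost of equity via CAPM: Re = 3.6% + 1.99 × 9.71% = 22.9229%.
Total capital V = 2190 + 917 = 3107.
Equity: weight = 2190/3107 = 0.7049; cost = 22.9229%.
Debt: weight = 917/3107 = 0.2951; after-tax cost = 3.1% × (1 − 28%) = 2.2320%.
WACC = 0.7049 × 22.9229% + 0.2951 × 2.2320% = 16.8162%.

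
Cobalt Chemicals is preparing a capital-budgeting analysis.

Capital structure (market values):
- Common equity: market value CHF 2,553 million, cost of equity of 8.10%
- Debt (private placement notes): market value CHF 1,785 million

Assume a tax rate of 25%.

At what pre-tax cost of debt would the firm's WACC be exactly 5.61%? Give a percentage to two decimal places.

2.73%

Total capital V = 2553 + 1785 = 4338.
Equity weight = 2553/4338 = 0.5885.
Private placement notes weight = 1785/4338 = 0.4115.
Equity contribution = 0.5885 × 8.1% = 4.7670%.
Remaining for debt = 5.61% − 4.7670% = 0.8430%.
Rd × (1 − 25%) × 0.4115 = 0.8430%  ⇒  Rd = 2.7316%.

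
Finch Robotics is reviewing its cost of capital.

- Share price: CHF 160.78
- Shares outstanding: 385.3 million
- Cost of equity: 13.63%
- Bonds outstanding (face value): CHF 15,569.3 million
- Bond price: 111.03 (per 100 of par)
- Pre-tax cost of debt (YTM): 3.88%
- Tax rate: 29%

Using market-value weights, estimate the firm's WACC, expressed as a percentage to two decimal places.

11.26%

Market value of equity E = 160.78 × 385.3m = 61948.534m. Market value of debt D = 15569.3m × 111.03/100 = 17286.59379m.
Total capital V = 61948.534 + 17286.59379 = 79235.12779.
Equity: weight = 61948.534/79235.12779 = 0.7818; cost = 13.63%.
Bonds outstanding: weight = 17286.59379/79235.12779 = 0.2182; after-tax cost = 3.88% × (1 − 29%) = 2.7548%.
WACC = 0.7818 × 13.6300% + 0.2182 × 2.7548% = 11.2574%.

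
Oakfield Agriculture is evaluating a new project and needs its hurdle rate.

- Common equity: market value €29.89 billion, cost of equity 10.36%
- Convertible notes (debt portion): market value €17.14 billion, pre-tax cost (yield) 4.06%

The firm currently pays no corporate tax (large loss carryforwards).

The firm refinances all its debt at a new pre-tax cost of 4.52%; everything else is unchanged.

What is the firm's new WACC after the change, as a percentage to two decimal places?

After the change:
Total capital V = 29.89 + 17.14 = 47.03.
Equity: weight = 29.89/47.03 = 0.6356; cost = 10.36%.
Convertible notes (debt portion): weight = 17.14/47.03 = 0.3644; after-tax cost = 4.52% × (1 − 0%) = 4.5200%.
WACC = 0.6356 × 10.3600% + 0.3644 × 4.5200% = 8.2316%.

8.23%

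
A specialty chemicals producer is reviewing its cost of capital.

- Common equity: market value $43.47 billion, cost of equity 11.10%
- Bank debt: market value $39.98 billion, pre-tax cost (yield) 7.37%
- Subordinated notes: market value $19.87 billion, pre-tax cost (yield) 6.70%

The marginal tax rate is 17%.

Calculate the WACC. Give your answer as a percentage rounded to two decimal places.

8.11%

Total capital V = 43.47 + 39.98 + 19.87 = 103.32.
Equity: weight = 43.47/103.32 = 0.4207; cost = 11.1%.
Bank debt: weight = 39.98/103.32 = 0.3870; after-tax cost = 7.37% × (1 − 17%) = 6.1171%.
Subordinated notes: weight = 19.87/103.32 = 0.1923; after-tax cost = 6.7% × (1 − 17%) = 5.5610%.
WACC = 0.4207 × 11.1000% + 0.3870 × 6.1171% + 0.1923 × 5.5610% = 8.1066%.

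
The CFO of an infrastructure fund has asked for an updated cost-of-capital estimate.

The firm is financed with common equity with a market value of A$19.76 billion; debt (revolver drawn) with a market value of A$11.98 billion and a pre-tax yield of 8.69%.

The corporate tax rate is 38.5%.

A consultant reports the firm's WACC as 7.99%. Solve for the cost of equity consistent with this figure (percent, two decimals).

9.59%

Total capital V = 19.76 + 11.98 = 31.74.
Equity weight = 19.76/31.74 = 0.6226.
Revolver drawn weight = 11.98/31.74 = 0.3774.
Debt contribution = 0.3774 × 8.69% × (1 − 38.5%) = 2.0172%.
Required equity contribution = 7.99% − 2.0172% = 5.9728%.
Re = 5.9728% / 0.6226 = 9.5940%.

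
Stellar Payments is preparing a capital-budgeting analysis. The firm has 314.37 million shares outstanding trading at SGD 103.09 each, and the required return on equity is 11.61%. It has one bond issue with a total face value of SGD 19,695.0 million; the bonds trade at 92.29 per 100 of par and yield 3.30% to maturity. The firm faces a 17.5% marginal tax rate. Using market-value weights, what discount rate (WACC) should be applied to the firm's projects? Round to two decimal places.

8.42%

Market value of equity E = 103.09 × 314.37m = 32408.4033m. Market value of debt D = 19695m × 92.29/100 = 18176.5155m.
Total capital V = 32408.4033 + 18176.5155 = 50584.9188.
Equity: weight = 32408.4033/50584.9188 = 0.6407; cost = 11.61%.
Bonds outstanding: weight = 18176.5155/50584.9188 = 0.3593; after-tax cost = 3.3% × (1 − 17.5%) = 2.7225%.
WACC = 0.6407 × 11.6100% + 0.3593 × 2.7225% = 8.4165%.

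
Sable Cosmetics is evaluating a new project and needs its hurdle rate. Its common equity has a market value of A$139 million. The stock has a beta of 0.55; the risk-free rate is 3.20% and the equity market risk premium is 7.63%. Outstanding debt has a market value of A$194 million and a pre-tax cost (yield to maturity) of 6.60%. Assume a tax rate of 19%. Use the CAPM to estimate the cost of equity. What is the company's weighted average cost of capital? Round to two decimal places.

6.20%

Cost of equity via CAPM: Re = 3.2% + 0.55 × 7.63% = 7.3965%.
Total capital V = 139 + 194 = 333.
Equity: weight = 139/333 = 0.4174; cost = 7.3965%.
Debt: weight = 194/333 = 0.5826; after-tax cost = 6.6% × (1 − 19%) = 5.3460%.
WACC = 0.4174 × 7.3965% + 0.5826 × 5.3460% = 6.2019%.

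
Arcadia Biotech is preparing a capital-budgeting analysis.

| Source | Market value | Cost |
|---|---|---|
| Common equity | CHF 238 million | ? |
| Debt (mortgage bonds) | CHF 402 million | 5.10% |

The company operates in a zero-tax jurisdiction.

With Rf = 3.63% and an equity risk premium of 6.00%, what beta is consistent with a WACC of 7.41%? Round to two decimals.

Total capital V = 238 + 402 = 640.
Equity weight = 238/640 = 0.3719.
Mortgage bonds weight = 402/640 = 0.6281.
Debt contribution = 0.6281 × 5.1% × (1 − 0%) = 3.2034%.
Required equity contribution = 7.41% − 3.2034% = 4.2066%  ⇒  Re = 11.3118%.
CAPM: 11.3118% = 3.63% + β × 6.0%  ⇒  β = 1.2803.

1.28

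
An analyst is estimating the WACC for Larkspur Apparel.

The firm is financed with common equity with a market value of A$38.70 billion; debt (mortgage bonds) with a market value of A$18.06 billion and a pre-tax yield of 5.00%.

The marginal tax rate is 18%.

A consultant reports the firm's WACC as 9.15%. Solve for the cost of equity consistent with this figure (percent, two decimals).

11.51%

Total capital V = 38.7 + 18.06 = 56.76.
Equity weight = 38.7/56.76 = 0.6818.
Mortgage bonds weight = 18.06/56.76 = 0.3182.
Debt contribution = 0.3182 × 5% × (1 − 18%) = 1.3045%.
Required equity contribution = 9.15% − 1.3045% = 7.8455%.
Re = 7.8455% / 0.6818 = 11.5067%.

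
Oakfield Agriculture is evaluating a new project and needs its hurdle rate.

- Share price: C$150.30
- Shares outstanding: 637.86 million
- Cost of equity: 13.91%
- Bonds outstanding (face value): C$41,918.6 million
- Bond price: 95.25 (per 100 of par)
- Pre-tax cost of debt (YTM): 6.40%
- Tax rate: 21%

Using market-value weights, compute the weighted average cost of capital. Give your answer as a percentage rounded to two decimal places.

Market value of equity E = 150.3 × 637.86m = 95870.358m. Market value of debt D = 41918.6m × 95.25/100 = 39927.4665m.
Total capital V = 95870.358 + 39927.4665 = 135797.8245.
Equity: weight = 95870.358/135797.8245 = 0.7060; cost = 13.91%.
Bonds outstanding: weight = 39927.4665/135797.8245 = 0.2940; after-tax cost = 6.4% × (1 − 21%) = 5.0560%.
WACC = 0.7060 × 13.9100% + 0.2940 × 5.0560% = 11.3067%.

11.31%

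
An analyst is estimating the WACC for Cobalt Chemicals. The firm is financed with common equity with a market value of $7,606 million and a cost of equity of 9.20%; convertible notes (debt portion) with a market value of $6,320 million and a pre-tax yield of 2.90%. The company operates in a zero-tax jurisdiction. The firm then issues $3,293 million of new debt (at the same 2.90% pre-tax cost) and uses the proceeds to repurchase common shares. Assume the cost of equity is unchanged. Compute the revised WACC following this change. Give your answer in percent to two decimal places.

4.85%

After the change:
Total capital V = 4313 + 9613 = 13926.
Equity: weight = 4313/13926 = 0.3097; cost = 9.2%.
Convertible notes (debt portion): weight = 9613/13926 = 0.6903; after-tax cost = 2.9% × (1 − 0%) = 2.9000%.
WACC = 0.3097 × 9.2000% + 0.6903 × 2.9000% = 4.8512%.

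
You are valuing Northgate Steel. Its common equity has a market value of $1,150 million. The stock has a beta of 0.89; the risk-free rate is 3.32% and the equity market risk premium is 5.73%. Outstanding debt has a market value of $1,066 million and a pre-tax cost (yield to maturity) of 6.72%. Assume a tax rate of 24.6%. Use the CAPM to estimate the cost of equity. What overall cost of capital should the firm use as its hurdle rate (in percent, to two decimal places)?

6.81%

Cost of equity via CAPM: Re = 3.32% + 0.89 × 5.73% = 8.4197%.
Total capital V = 1150 + 1066 = 2216.
Equity: weight = 1150/2216 = 0.5190; cost = 8.4197%.
Debt: weight = 1066/2216 = 0.4810; after-tax cost = 6.72% × (1 − 24.6%) = 5.0669%.
WACC = 0.5190 × 8.4197% + 0.4810 × 5.0669% = 6.8068%.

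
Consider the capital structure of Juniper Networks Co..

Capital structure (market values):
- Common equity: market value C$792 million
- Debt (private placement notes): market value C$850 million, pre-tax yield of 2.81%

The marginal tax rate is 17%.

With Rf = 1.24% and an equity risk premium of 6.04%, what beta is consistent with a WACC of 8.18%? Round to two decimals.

Total capital V = 792 + 850 = 1642.
Equity weight = 792/1642 = 0.4823.
Private placement notes weight = 850/1642 = 0.5177.
Debt contribution = 0.5177 × 2.81% × (1 − 17%) = 1.2073%.
Required equity contribution = 8.18% − 1.2073% = 6.9727%  ⇒  Re = 14.4559%.
CAPM: 14.4559% = 1.24% + β × 6.04%  ⇒  β = 2.1881.

2.19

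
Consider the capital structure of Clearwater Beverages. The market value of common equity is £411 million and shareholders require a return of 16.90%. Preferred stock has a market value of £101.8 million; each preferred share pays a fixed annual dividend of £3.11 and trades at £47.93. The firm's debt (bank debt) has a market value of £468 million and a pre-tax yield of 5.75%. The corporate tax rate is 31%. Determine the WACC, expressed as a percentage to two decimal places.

9.65%

Cost of preferred: Rp = 3.11 / 47.93 = 6.4886%.
Total capital V = 411 + 101.8 + 468 = 980.8.
Equity: weight = 411/980.8 = 0.4190; cost = 16.9%.
Preferred: weight = 101.8/980.8 = 0.1038; cost = 6.4886%.
Bank debt: weight = 468/980.8 = 0.4772; after-tax cost = 5.75% × (1 − 31%) = 3.9675%.
WACC = 0.4190 × 16.9000% + 0.1038 × 6.4886% + 0.4772 × 3.9675% = 9.6485%.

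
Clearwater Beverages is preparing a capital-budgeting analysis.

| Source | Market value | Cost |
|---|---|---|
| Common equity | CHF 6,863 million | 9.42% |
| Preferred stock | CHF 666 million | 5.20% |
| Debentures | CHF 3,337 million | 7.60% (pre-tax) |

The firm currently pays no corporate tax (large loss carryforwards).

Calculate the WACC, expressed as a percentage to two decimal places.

Total capital V = 6863 + 666 + 3337 = 10866.
Equity: weight = 6863/10866 = 0.6316; cost = 9.42%.
Preferred: weight = 666/10866 = 0.0613; cost = 5.2%.
Debentures: weight = 3337/10866 = 0.3071; after-tax cost = 7.6% × (1 − 0%) = 7.6000%.
WACC = 0.6316 × 9.4200% + 0.0613 × 5.2000% + 0.3071 × 7.6000% = 8.6024%.

8.60%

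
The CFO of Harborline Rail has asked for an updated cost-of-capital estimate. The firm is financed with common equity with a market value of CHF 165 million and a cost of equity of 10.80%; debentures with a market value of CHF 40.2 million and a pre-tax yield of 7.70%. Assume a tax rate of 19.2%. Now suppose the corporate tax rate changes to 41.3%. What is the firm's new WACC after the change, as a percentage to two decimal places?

After the change:
Total capital V = 165 + 40.2 = 205.2.
Equity: weight = 165/205.2 = 0.8041; cost = 10.8%.
Debentures: weight = 40.2/205.2 = 0.1959; after-tax cost = 7.7% × (1 − 41.3%) = 4.5199%.
WACC = 0.8041 × 10.8000% + 0.1959 × 4.5199% = 9.5697%.

9.57%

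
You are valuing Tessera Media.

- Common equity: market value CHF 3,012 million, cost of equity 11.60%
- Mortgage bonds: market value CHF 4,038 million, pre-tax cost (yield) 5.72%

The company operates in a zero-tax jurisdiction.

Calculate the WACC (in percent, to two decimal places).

8.23%

Total capital V = 3012 + 4038 = 7050.
Equity: weight = 3012/7050 = 0.4272; cost = 11.6%.
Mortgage bonds: weight = 4038/7050 = 0.5728; after-tax cost = 5.72% × (1 − 0%) = 5.7200%.
WACC = 0.4272 × 11.6000% + 0.5728 × 5.7200% = 8.2321%.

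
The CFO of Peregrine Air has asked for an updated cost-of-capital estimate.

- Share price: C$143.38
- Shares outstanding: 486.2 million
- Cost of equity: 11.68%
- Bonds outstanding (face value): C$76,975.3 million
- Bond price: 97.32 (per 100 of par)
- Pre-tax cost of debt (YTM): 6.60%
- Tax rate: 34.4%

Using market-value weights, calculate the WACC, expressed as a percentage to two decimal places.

Market value of equity E = 143.38 × 486.2m = 69711.356m. Market value of debt D = 76975.3m × 97.32/100 = 74912.36196m.
Total capital V = 69711.356 + 74912.36196 = 144623.71796.
Equity: weight = 69711.356/144623.71796 = 0.4820; cost = 11.68%.
Bonds outstanding: weight = 74912.36196/144623.71796 = 0.5180; after-tax cost = 6.6% × (1 − 34.4%) = 4.3296%.
WACC = 0.4820 × 11.6800% + 0.5180 × 4.3296% = 7.8726%.

7.87%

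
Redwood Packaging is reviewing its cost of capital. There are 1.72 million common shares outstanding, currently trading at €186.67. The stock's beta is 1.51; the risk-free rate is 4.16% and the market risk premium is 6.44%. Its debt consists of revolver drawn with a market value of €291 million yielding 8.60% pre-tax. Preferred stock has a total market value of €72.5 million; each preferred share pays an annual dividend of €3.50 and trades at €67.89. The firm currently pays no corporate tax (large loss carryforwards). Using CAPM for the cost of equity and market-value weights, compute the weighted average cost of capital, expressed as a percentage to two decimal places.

Cost of equity via CAPM: Re = 4.16% + 1.51 × 6.44% = 13.8844%.
Cost of preferred: Rp = 3.5 / 67.89 = 5.1554%.
Market value of equity E = 186.67 × 1.72m = 321.0724m.
Total capital V = 321.0724 + 72.5 + 291 = 684.5724.
Equity: weight = 321.0724/684.5724 = 0.4690; cost = 13.8844%.
Preferred: weight = 72.5/684.5724 = 0.1059; cost = 5.1554%.
Revolver drawn: weight = 291/684.5724 = 0.4251; after-tax cost = 8.6% × (1 − 0%) = 8.6000%.
WACC = 0.4690 × 13.8844% + 0.1059 × 5.1554% + 0.4251 × 8.6000% = 10.7136%.

10.71%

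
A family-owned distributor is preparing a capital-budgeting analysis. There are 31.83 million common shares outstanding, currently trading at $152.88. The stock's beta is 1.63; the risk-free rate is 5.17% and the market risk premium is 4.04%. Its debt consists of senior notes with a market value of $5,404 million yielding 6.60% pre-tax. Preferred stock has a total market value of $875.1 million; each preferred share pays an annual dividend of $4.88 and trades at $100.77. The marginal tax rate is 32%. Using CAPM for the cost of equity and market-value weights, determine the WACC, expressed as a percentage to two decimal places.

7.69%

Cost of equity via CAPM: Re = 5.17% + 1.63 × 4.04% = 11.7552%.
Cost of preferred: Rp = 4.88 / 100.77 = 4.8427%.
Market value of equity E = 152.88 × 31.83m = 4866.1704m.
Total capital V = 4866.1704 + 875.1 + 5404 = 11145.2704.
Equity: weight = 4866.1704/11145.2704 = 0.4366; cost = 11.7552%.
Preferred: weight = 875.1/11145.2704 = 0.0785; cost = 4.8427%.
Senior notes: weight = 5404/11145.2704 = 0.4849; after-tax cost = 6.6% × (1 − 32%) = 4.4880%.
WACC = 0.4366 × 11.7552% + 0.0785 × 4.8427% + 0.4849 × 4.4880% = 7.6888%.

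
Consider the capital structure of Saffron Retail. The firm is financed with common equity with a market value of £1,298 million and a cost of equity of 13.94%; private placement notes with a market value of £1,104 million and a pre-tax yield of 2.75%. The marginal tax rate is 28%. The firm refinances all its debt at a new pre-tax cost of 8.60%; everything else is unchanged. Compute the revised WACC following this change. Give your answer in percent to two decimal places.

10.38%

After the change:
Total capital V = 1298 + 1104 = 2402.
Equity: weight = 1298/2402 = 0.5404; cost = 13.94%.
Private placement notes: weight = 1104/2402 = 0.4596; after-tax cost = 8.6% × (1 − 28%) = 6.1920%.
WACC = 0.5404 × 13.9400% + 0.4596 × 6.1920% = 10.3789%.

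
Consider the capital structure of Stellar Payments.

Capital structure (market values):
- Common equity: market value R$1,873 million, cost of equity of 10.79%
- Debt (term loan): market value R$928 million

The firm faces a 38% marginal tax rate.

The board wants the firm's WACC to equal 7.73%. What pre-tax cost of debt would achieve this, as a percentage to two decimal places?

Total capital V = 1873 + 928 = 2801.
Equity weight = 1873/2801 = 0.6687.
Term loan weight = 928/2801 = 0.3313.
Equity contribution = 0.6687 × 10.79% = 7.2152%.
Remaining for debt = 7.73% − 7.2152% = 0.5148%.
Rd × (1 − 38%) × 0.3313 = 0.5148%  ⇒  Rd = 2.5064%.

2.51%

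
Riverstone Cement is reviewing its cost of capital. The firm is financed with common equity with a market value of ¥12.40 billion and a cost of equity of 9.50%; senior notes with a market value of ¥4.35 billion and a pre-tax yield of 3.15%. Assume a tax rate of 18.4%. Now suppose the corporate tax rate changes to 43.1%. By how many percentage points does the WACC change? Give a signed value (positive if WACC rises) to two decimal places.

Current WACC:
Total capital V = 12.4 + 4.35 = 16.75.
Equity: weight = 12.4/16.75 = 0.7403; cost = 9.5%.
Senior notes: weight = 4.35/16.75 = 0.2597; after-tax cost = 3.15% × (1 − 18.4%) = 2.5704%.
WACC = 0.7403 × 9.5000% + 0.2597 × 2.5704% = 7.7004%.
After the change:
Total capital V = 12.4 + 4.35 = 16.75.
Equity: weight = 12.4/16.75 = 0.7403; cost = 9.5%.
Senior notes: weight = 4.35/16.75 = 0.2597; after-tax cost = 3.15% × (1 − 43.1%) = 1.7923%.
WACC = 0.7403 × 9.5000% + 0.2597 × 1.7923% = 7.4983%.
Change in WACC = 7.4983% − 7.7004% = -0.2021 pp.

-0.20 pp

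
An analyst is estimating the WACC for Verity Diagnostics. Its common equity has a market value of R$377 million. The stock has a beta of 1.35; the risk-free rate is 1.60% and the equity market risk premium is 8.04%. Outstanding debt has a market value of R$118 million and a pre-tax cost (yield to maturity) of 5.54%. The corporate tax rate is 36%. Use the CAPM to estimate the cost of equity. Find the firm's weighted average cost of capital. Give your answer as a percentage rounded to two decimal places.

10.33%

Cost of equity via CAPM: Re = 1.6% + 1.35 × 8.04% = 12.4540%.
Total capital V = 377 + 118 = 495.
Equity: weight = 377/495 = 0.7616; cost = 12.454%.
Debt: weight = 118/495 = 0.2384; after-tax cost = 5.54% × (1 − 36%) = 3.5456%.
WACC = 0.7616 × 12.4540% + 0.2384 × 3.5456% = 10.3304%.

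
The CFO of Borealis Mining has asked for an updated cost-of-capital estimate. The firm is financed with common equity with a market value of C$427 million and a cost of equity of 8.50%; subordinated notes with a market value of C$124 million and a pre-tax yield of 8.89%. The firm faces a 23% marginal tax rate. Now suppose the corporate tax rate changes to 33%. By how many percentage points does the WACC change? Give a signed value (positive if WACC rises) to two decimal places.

Current WACC:
Total capital V = 427 + 124 = 551.
Equity: weight = 427/551 = 0.7750; cost = 8.5%.
Subordinated notes: weight = 124/551 = 0.2250; after-tax cost = 8.89% × (1 − 23%) = 6.8453%.
WACC = 0.7750 × 8.5000% + 0.2250 × 6.8453% = 8.1276%.
After the change:
Total capital V = 427 + 124 = 551.
Equity: weight = 427/551 = 0.7750; cost = 8.5%.
Subordinated notes: weight = 124/551 = 0.2250; after-tax cost = 8.89% × (1 − 33%) = 5.9563%.
WACC = 0.7750 × 8.5000% + 0.2250 × 5.9563% = 7.9276%.
Change in WACC = 7.9276% − 8.1276% = -0.2001 pp.

-0.20 pp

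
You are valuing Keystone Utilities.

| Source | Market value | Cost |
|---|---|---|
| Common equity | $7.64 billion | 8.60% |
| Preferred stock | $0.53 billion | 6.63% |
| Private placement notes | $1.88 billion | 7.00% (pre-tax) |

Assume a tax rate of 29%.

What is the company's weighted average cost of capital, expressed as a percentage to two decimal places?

Total capital V = 7.64 + 0.53 + 1.88 = 10.05.
Equity: weight = 7.64/10.05 = 0.7602; cost = 8.6%.
Preferred: weight = 0.53/10.05 = 0.0527; cost = 6.63%.
Private placement notes: weight = 1.88/10.05 = 0.1871; after-tax cost = 7% × (1 − 29%) = 4.9700%.
WACC = 0.7602 × 8.6000% + 0.0527 × 6.6300% + 0.1871 × 4.9700% = 7.8171%.

7.82%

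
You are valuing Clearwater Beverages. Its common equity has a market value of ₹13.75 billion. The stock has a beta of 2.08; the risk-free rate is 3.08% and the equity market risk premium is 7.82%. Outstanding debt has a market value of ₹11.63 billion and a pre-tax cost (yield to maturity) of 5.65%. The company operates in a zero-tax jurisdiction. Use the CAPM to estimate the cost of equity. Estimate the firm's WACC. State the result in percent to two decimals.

Cost of equity via CAPM: Re = 3.08% + 2.08 × 7.82% = 19.3456%.
Total capital V = 13.75 + 11.63 = 25.38.
Equity: weight = 13.75/25.38 = 0.5418; cost = 19.3456%.
Debt: weight = 11.63/25.38 = 0.4582; after-tax cost = 5.65% × (1 − 0%) = 5.6500%.
WACC = 0.5418 × 19.3456% + 0.4582 × 5.6500% = 13.0698%.

13.07%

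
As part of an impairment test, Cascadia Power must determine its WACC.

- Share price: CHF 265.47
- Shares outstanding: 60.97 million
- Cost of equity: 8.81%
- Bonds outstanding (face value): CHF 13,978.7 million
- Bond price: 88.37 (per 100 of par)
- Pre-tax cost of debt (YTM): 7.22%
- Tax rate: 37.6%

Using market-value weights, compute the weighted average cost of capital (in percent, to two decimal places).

6.95%

Market value of equity E = 265.47 × 60.97m = 16185.7059m. Market value of debt D = 13978.7m × 88.37/100 = 12352.97719m.
Total capital V = 16185.7059 + 12352.97719 = 28538.68309.
Equity: weight = 16185.7059/28538.68309 = 0.5671; cost = 8.81%.
Bonds outstanding: weight = 12352.97719/28538.68309 = 0.4329; after-tax cost = 7.22% × (1 − 37.6%) = 4.5053%.
WACC = 0.5671 × 8.8100% + 0.4329 × 4.5053% = 6.9467%.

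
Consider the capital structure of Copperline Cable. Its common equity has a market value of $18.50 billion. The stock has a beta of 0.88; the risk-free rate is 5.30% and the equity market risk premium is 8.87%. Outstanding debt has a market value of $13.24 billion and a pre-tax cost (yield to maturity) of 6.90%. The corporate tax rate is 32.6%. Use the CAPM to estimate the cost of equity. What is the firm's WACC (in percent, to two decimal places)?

Cost of equity via CAPM: Re = 5.3% + 0.88 × 8.87% = 13.1056%.
Total capital V = 18.5 + 13.24 = 31.74.
Equity: weight = 18.5/31.74 = 0.5829; cost = 13.1056%.
Debt: weight = 13.24/31.74 = 0.4171; after-tax cost = 6.9% × (1 − 32.6%) = 4.6506%.
WACC = 0.5829 × 13.1056% + 0.4171 × 4.6506% = 9.5787%.

9.58%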